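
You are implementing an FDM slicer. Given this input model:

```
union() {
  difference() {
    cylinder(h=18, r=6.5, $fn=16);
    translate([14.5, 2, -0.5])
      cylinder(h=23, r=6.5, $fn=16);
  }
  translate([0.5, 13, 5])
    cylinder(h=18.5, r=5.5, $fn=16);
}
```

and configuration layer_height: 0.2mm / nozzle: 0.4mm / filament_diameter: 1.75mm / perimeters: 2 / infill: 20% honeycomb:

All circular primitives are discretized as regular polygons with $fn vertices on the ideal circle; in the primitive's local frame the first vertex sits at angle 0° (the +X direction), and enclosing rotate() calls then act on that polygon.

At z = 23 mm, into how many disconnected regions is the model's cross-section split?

1

At z = 23 mm: the cylinder is absent (z outside [0, 18]); the cylinder at (14.5, 2) is absent (z outside [-0.5, 22.5]); Taking the first minus the rest: the first operand is absent here, so nothing remains; the cylinder at (0.5, 13): section is a regular 16-gon, circumradius r=5.5; Taking the union: only the r=5.5 cylinder at (0.5, 13) is present, so the union is just that shape — 1 connected region. The result has 1 disconnected region.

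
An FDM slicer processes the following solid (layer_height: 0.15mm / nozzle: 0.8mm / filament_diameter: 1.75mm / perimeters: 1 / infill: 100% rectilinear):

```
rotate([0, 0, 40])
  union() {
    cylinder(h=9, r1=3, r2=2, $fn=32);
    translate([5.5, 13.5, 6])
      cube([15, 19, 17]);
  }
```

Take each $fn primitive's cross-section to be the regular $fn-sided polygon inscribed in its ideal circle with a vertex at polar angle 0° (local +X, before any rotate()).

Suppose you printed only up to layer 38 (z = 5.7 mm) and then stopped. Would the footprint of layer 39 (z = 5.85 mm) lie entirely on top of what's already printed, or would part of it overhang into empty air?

Compare the two slices. At z = 5.7: the cone: at t=0.633 of its height the radius interpolates to r₁+(r₂−r₁)t = 2.367, giving a regular 32-gon of that circumradius (area = (32/2)·2.367²·sin(360°/32) = 17.48 mm²); the cube at (5.5, 13.5) does not reach this height (z outside [6, 23]); Taking the union: only the cone is present, so the union is just that shape — area = 17.48 mm²; (whole slice rotated 40° about Z — lengths, areas and connectivity unchanged). At z = 5.85: the cone (r1=3→r2=2) has section circumradius 2.350 here — a regular 32-gon (area = (32/2)·2.350²·sin(360°/32) = 17.24 mm²); the cube at (5.5, 13.5) is absent (z outside [6, 23]); Merging all regions: only the cone is present, so the union is just that shape — area = 17.24 mm²; (rotated 40° about Z; rotation is an isometry so areas/perimeters/island counts are preserved). Checking containment: the cross-section at z = 5.85 is a subset of the cross-section at z = 5.7.

entirely on top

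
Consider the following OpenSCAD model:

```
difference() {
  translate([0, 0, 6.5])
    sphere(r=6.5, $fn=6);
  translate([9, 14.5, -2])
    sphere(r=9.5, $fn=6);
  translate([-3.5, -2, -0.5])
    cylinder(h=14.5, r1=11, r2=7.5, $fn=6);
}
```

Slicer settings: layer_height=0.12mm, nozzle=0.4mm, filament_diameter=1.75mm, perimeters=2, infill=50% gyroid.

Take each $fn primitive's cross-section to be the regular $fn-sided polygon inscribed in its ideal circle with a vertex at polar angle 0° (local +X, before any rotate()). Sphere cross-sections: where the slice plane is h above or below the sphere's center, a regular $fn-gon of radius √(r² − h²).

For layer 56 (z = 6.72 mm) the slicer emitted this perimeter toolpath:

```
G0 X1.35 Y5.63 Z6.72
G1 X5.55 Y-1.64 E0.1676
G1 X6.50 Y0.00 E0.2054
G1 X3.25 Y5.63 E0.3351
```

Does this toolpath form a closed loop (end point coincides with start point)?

Start point (G0): (1.35, 5.63). End point (last G1): the path does not return to the start — open.

no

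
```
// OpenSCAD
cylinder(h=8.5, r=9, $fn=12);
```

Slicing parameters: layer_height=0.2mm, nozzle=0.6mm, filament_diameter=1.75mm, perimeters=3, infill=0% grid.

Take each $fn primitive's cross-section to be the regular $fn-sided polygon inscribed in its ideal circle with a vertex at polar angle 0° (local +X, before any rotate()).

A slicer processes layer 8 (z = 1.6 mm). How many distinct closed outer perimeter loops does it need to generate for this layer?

1

At z = 1.6 mm: the r=9 cylinder contributes a regular 12-gon of circumradius 9. The result has 1 disconnected region.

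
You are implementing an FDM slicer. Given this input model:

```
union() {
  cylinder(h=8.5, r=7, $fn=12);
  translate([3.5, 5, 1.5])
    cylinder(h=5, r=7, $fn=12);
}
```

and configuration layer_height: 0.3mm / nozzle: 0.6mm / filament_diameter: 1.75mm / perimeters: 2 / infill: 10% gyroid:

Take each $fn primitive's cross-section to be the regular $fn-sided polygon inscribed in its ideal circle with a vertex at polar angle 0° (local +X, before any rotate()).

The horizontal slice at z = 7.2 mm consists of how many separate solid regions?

1

At z = 7.2 mm: the r=7 cylinder contributes a regular 12-gon of circumradius 7; the cylinder at (3.5, 5) is not intersected at this z (z outside [1.5, 6.5]); Taking the union: only the r=7 cylinder is present, so the union is just that shape — 1 connected region. The result has 1 disconnected region.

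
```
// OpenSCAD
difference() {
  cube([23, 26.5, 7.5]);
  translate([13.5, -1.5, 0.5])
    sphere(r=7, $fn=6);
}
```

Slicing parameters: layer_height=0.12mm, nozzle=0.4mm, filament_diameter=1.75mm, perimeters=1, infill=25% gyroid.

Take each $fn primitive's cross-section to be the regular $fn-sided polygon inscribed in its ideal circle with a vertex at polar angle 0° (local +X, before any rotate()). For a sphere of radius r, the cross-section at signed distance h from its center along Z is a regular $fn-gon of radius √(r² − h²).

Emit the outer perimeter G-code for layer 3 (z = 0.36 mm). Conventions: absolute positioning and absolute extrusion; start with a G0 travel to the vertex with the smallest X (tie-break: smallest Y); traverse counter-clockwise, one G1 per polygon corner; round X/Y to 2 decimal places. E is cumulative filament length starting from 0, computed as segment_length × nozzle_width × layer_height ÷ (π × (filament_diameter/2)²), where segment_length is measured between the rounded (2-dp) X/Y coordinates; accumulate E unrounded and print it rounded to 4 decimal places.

At z = 0.36 mm: the cube is present — its section is the full 23×26.5 rectangle; the r=7 sphere at (13.5, -1.5) contributes a regular 6-gon of circumradius √(7²−0.14²) = 6.999; After the difference (first − rest): starting from the 23×26.5 cube, the r=7 sphere at (13.5, -1.5) partially overlaps it — only the 43.93 mm² overlap (of its 127.25 mm²) is removed, clipping the outline — 1 connected region. The outline is a single polygon with 8 vertices. Extrusion per mm of travel: 0.4 × 0.12 / (π × 0.875²) = 0.019956. Accumulating E over each segment gives final E = 2.0808.

G0 X0.00 Y0.00 Z0.36
G1 X7.37 Y0.00 E0.1471
G1 X10.00 Y4.56 E0.2521
G1 X17.00 Y4.56 E0.3918
G1 X19.63 Y0.00 E0.4969
G1 X23.00 Y0.00 E0.5641
G1 X23.00 Y26.50 E1.0930
G1 X0.00 Y26.50 E1.5519
G1 X0.00 Y0.00 E2.0808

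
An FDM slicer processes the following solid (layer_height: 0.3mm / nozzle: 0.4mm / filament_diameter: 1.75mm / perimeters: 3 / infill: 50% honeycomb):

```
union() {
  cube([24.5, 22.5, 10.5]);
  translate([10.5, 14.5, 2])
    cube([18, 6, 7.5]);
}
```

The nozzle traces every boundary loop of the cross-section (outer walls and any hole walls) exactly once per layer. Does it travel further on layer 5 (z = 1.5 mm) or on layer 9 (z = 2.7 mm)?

Layer 5 (z = 1.5): the cube is present — its section is the full 24.5×22.5 rectangle (perimeter 94.00 mm); the cube at (10.5, 14.5) does not reach this height (z outside [2, 9.5]); Combining (union): only the 24.5×22.5 cube is present, so the union is just that shape — boundary = 94.00 mm. So its perimeter = 94.00 mm. Layer 9 (z = 2.7): the 24.5×22.5 cube contributes its full rectangle (perimeter 94.00 mm); the cube at (10.5, 14.5) (footprint 18×6) is included at this height (perimeter 48.00 mm); Combining (union): the regions partially overlap (shared area 84.00 mm²), so the edge portions inside another operand are dropped and the merged outline is re-measured after clipping — boundary = 102.00 mm. So its perimeter = 102.00 mm. Layer 9 is larger (102.00 vs 94.00 mm).

layer 9 (z = 2.7 mm)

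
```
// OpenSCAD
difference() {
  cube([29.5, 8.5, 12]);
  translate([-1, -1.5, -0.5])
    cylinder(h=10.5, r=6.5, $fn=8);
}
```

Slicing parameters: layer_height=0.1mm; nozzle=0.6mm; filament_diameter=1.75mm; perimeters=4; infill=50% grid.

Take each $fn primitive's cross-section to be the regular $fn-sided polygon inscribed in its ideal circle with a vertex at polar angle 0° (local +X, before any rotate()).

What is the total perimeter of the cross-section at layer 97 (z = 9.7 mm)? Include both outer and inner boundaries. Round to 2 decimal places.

At z = 9.7 mm: the cube is present — its section is the full 29.5×8.5 rectangle (perimeter 76.00 mm); the r=6.5 cylinder at (-1, -1.5) contributes a regular 8-gon of circumradius 6.5 (perimeter = 2·8·6.500·sin(180°/8) = 39.80 mm); Taking the first minus the rest: starting from the 29.5×8.5 cube, the r=6.5 cylinder at (-1, -1.5) partially overlaps it — only the 15.80 mm² overlap (of its 119.50 mm²) is removed, clipping the outline — boundary = 73.78 mm. Overall, the cross-section is a single solid region. Total boundary length (outer) = 73.78 mm.

73.78 mm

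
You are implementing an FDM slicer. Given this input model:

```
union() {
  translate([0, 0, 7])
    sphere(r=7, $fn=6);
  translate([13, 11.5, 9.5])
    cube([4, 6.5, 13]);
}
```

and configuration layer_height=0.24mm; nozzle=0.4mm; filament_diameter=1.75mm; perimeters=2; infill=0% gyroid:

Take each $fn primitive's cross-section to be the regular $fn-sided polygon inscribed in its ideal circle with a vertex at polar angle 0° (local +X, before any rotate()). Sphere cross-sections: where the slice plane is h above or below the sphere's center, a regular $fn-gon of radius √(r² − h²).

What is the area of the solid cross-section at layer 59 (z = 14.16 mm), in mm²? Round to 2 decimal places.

At z = 14.16 mm: the sphere is not intersected at this z (|z−center|=7.160 > r=7); the cube at (13, 11.5) is present — its section is the full 4×6.5 rectangle (area 26.00 mm²); Combining (union): only the 4×6.5 cube at (13, 11.5) is present, so the union is just that shape — area = 26.00 mm². Overall, the cross-section is a single solid region. Net area = 26.00 mm².

26.00 mm²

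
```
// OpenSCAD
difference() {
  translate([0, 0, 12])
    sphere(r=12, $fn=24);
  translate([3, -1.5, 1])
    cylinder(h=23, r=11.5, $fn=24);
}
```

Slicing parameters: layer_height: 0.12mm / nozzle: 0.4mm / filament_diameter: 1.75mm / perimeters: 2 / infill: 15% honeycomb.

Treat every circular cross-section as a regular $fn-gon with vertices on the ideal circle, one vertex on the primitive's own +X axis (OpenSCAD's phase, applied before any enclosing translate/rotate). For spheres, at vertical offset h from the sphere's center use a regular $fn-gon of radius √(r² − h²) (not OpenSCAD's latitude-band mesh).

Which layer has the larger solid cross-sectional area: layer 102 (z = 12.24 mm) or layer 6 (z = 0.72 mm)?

layer 102 (z = 12.24 mm)

Layer 102 (z = 12.24): the sphere: section is a regular 24-gon, circumradius = √(r²−h²) = √(12²−0.24²) = 11.998 (area = (24/2)·11.998²·sin(360°/24) = 447.06 mm²); the r=11.5 cylinder at (3, -1.5) contributes a regular 24-gon of circumradius 11.5 (area = (24/2)·11.500²·sin(360°/24) = 410.75 mm²); Taking the first minus the rest: starting from the r=12 sphere (447.06 mm²), the r=11.5 cylinder at (3, -1.5) partially overlaps it — only the 349.95 mm² overlap (of its 410.75 mm²) is removed, clipping the outline — area = 97.11 mm². So its area = 97.11 mm². Layer 6 (z = 0.72): the sphere: section is a regular 24-gon, circumradius = √(r²−h²) = √(12²−11.28²) = 4.094 (area = (24/2)·4.094²·sin(360°/24) = 52.06 mm²); the cylinder at (3, -1.5) is absent (z outside [1, 24]); After the difference (first − rest): none of the subtracted shapes is present at this height, so the r=12 sphere is unchanged — area = 52.06 mm². So its area = 52.06 mm². Layer 102 is larger (97.11 vs 52.06 mm²).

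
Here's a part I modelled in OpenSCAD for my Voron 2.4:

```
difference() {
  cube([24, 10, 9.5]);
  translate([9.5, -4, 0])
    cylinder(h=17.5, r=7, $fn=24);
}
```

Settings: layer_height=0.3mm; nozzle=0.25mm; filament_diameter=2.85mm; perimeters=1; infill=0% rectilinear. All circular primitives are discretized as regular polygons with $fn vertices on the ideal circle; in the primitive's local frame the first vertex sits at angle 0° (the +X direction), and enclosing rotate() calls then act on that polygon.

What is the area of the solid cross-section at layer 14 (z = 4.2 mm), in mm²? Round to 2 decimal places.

216.36 mm²

At z = 4.2 mm: the cube is present — its section is the full 24×10 rectangle (area 240.00 mm²); the cylinder at (9.5, -4): section is a regular 24-gon, circumradius r=7 (area = (24/2)·7.000²·sin(360°/24) = 152.19 mm²); Subtracting the remaining from the first: starting from the 24×10 cube (240.00 mm²), the r=7 cylinder at (9.5, -4) partially overlaps it — only the 23.64 mm² overlap (of its 152.19 mm²) is removed, clipping the outline — area = 216.36 mm². Overall, the cross-section is a single solid region. Net area = 216.36 mm².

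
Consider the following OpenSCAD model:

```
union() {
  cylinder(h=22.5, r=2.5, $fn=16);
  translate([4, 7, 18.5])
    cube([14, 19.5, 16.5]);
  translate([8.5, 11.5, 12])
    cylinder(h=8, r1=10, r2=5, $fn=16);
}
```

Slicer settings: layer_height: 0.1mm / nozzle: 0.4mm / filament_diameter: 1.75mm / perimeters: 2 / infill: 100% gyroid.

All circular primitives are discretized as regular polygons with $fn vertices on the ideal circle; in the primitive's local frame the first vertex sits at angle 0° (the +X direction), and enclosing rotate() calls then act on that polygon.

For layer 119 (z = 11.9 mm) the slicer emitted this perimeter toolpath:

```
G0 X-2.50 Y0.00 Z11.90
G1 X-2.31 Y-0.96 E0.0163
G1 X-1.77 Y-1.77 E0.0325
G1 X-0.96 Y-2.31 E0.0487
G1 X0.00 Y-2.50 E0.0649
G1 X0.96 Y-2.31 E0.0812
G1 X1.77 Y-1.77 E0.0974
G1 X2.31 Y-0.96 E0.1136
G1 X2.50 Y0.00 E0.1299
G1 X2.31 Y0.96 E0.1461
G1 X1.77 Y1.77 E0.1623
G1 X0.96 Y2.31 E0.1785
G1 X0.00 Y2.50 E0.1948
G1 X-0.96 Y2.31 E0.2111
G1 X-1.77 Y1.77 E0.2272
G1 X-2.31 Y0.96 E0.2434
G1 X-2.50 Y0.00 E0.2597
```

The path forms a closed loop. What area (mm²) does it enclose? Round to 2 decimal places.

Apply the shoelace formula to the sequence of (X, Y) vertices; enclosed area = 19.16 mm².

19.16 mm²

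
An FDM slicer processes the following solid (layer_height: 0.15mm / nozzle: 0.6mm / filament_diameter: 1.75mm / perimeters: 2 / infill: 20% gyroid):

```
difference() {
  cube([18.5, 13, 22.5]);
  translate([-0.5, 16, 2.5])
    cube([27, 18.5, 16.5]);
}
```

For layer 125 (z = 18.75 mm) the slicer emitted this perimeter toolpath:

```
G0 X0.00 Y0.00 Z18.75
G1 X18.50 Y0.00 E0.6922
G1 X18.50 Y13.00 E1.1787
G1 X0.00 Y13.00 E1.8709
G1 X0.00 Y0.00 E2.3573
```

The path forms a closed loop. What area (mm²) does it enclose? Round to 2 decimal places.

240.50 mm²

Apply the shoelace formula to the sequence of (X, Y) vertices; enclosed area = 240.50 mm².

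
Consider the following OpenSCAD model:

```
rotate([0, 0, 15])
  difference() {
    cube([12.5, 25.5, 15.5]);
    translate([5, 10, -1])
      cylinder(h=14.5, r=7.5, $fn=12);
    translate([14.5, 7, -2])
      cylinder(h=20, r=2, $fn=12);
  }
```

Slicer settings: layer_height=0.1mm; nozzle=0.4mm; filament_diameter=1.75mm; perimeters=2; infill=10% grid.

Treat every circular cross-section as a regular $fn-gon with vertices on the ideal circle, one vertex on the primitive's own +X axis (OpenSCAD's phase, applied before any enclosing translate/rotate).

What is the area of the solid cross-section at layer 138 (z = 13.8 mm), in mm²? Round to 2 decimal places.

318.75 mm²

At z = 13.8 mm: the cube (footprint 12.5×25.5) is included at this height (area 318.75 mm²); the cylinder at (5, 10) is not intersected at this z (z outside [-1, 13.5]); the cylinder at (14.5, 7): section is a regular 12-gon, circumradius r=2 (area = (12/2)·2.000²·sin(360°/12) = 12.00 mm²); After the difference (first − rest): starting from the 12.5×25.5 cube (318.75 mm²), the r=2 cylinder at (14.5, 7) misses the remaining region (no effect) — area = 318.75 mm²; (rotated 15° about Z; rotation is an isometry so areas/perimeters/island counts are preserved). Overall, the cross-section is a single solid region. Net area = 318.75 mm².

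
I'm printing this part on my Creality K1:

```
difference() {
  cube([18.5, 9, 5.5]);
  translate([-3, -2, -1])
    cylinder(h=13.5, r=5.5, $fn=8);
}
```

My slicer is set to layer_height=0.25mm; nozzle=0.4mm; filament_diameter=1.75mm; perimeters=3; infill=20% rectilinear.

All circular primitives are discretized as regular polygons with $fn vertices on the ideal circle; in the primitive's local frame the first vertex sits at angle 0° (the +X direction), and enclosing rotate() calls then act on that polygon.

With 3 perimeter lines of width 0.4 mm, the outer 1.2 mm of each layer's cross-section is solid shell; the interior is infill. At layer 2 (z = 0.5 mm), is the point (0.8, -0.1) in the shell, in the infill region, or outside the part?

At z = 0.5 mm: the cube (footprint 18.5×9) is included at this height; the r=5.5 cylinder at (-3, -2) gives a regular 8-gon of circumradius 5.5 (constant along its height); Subtracting the remaining from the first: starting from the 18.5×9 cube, the r=5.5 cylinder at (-3, -2) partially overlaps it — only the 2.58 mm² overlap (of its 85.56 mm²) is removed, clipping the outline — 1 connected region. Overall, the cross-section is a single solid region. The nearest boundary edge runs (1.67, 0.00)→(0.89, 1.89); distance from the point to it = 0.84 mm. The point is not inside any of the regions above, so it lies outside the cross-section (0.84 mm from the nearest boundary).

outside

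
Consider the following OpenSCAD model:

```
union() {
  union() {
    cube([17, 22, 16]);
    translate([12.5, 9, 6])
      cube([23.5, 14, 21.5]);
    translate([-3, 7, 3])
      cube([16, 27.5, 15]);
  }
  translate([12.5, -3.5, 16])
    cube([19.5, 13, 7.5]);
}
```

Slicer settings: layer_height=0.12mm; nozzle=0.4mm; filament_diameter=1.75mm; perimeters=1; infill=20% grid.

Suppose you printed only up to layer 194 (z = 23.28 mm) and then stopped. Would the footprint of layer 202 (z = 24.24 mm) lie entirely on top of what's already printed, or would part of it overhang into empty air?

Compare the two slices. At z = 23.28: the cube does not reach this height (z outside [0, 16]); the 23.5×14 cube at (12.5, 9) contributes its full rectangle (area 329.00 mm²); the cube at (-3, 7) does not reach this height (z outside [3, 18]); Merging all regions: only the 23.5×14 cube at (12.5, 9) is present, so the union is just that shape — area = 329.00 mm²; the cube at (12.5, -3.5) is present — its section is the full 19.5×13 rectangle (area 253.50 mm²); Combining (union): the regions partially overlap — summed areas 582.50 mm² minus the doubly-counted overlap 9.75 mm² gives 572.75 mm² — area = 572.75 mm². At z = 24.24: the cube is not intersected at this z (z outside [0, 16]); the cube at (12.5, 9) is present — its section is the full 23.5×14 rectangle (area 329.00 mm²); the cube at (-3, 7) does not reach this height (z outside [3, 18]); Taking the union: only the 23.5×14 cube at (12.5, 9) is present, so the union is just that shape — area = 329.00 mm²; the cube at (12.5, -3.5) is absent (z outside [16, 23.5]); Combining (union): only that combined region is present, so the union is just that shape — area = 329.00 mm². Checking containment: the cross-section at z = 24.24 is a subset of the cross-section at z = 23.28.

entirely on top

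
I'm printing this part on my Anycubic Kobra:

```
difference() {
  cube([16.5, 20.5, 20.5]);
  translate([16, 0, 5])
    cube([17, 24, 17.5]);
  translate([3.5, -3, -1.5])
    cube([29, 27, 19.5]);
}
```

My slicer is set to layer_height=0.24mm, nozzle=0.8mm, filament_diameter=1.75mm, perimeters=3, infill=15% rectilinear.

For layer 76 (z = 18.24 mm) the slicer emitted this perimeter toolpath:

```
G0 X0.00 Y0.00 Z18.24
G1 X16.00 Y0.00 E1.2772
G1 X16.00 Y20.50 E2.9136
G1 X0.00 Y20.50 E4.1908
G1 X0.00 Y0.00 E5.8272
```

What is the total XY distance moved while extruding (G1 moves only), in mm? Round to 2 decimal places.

73.00 mm

Sum the Euclidean lengths of each G1 segment: total = 73.00 mm.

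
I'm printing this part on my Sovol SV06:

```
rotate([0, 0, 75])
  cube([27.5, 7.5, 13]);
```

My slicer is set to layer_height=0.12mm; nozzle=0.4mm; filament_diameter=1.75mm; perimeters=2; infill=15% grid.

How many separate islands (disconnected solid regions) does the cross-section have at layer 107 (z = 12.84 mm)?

At z = 12.84 mm: the cube is present — its section is the full 27.5×7.5 rectangle; (rotated 75° about Z; rotation is an isometry so areas/perimeters/island counts are preserved). Overall, the cross-section is a single solid region. Island count = 1.

1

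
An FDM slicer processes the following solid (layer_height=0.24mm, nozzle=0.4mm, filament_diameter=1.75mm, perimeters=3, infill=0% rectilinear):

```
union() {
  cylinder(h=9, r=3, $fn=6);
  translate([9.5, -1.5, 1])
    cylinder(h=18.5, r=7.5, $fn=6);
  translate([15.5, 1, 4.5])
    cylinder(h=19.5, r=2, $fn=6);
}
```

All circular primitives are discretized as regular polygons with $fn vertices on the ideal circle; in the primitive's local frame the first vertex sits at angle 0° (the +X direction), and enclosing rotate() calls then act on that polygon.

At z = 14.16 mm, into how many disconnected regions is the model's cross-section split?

1

At z = 14.16 mm: the cylinder is not intersected at this z (z outside [0, 9]); the r=7.5 cylinder at (9.5, -1.5) gives a regular 6-gon of circumradius 7.5 (constant along its height); the r=2 cylinder at (15.5, 1) contributes a regular 6-gon of circumradius 2; Taking the union: the regions partially overlap (shared area 5.39 mm²), so overlapping operands fuse into one piece — 1 connected region. The result has 1 disconnected region.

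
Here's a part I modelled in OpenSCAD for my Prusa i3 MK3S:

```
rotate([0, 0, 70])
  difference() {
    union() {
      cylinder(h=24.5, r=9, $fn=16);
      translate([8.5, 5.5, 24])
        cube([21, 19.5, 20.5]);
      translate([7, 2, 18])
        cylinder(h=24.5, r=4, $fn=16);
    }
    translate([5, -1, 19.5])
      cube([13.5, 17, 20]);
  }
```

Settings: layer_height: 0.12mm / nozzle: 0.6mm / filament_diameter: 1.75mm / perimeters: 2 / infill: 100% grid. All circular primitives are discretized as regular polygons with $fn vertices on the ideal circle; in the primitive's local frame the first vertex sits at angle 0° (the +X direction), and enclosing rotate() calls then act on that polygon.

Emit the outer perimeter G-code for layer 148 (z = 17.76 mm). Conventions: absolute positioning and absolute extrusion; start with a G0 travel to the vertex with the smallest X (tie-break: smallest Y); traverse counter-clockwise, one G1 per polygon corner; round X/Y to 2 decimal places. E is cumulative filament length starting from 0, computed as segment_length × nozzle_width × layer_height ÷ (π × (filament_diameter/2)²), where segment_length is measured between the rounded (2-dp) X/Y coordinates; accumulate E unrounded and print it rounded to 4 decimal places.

At z = 17.76 mm: the cylinder: section is a regular 16-gon, circumradius r=9; the cube at (8.5, 5.5) is absent (z outside [24, 44.5]); the cylinder at (7, 2) does not reach this height (z outside [18, 42.5]); Taking the union: only the r=9 cylinder is present, so the union is just that shape — 1 connected region; the cube at (5, -1) is not intersected at this z (z outside [19.5, 39.5]); Taking the first minus the rest: none of the subtracted shapes is present at this height, so that combined region is unchanged — 1 connected region; (whole slice rotated 70° about Z — lengths, areas and connectivity unchanged). The outline is a single polygon with 16 vertices. Extrusion per mm of travel: 0.6 × 0.12 / (π × 0.875²) = 0.029934. Accumulating E over each segment gives final E = 1.6822.

G0 X-8.99 Y-0.39 Z17.76
G1 X-8.16 Y-3.80 E0.1051
G1 X-6.08 Y-6.64 E0.2104
G1 X-3.08 Y-8.46 E0.3155
G1 X0.39 Y-8.99 E0.4205
G1 X3.80 Y-8.16 E0.5256
G1 X6.64 Y-6.08 E0.6310
G1 X8.46 Y-3.08 E0.7360
G1 X8.99 Y0.39 E0.8411
G1 X8.16 Y3.80 E0.9461
G1 X6.08 Y6.64 E1.0515
G1 X3.08 Y8.46 E1.1566
G1 X-0.39 Y8.99 E1.2616
G1 X-3.80 Y8.16 E1.3667
G1 X-6.64 Y6.08 E1.4721
G1 X-8.46 Y3.08 E1.5771
G1 X-8.99 Y-0.39 E1.6822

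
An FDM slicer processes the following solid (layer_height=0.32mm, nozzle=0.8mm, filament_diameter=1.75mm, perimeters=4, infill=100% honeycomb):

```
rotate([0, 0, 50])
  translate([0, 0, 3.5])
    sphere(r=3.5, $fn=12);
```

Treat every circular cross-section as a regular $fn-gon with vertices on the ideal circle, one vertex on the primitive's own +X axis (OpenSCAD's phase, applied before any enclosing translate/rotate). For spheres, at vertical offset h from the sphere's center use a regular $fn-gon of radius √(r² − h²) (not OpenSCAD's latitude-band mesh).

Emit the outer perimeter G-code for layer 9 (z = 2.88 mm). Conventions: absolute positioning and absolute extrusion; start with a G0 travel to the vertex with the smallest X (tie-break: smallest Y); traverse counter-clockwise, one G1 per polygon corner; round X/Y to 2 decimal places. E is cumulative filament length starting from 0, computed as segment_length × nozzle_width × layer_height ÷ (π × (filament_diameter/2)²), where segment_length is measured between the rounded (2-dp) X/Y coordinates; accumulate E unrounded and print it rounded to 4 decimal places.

G0 X-3.39 Y0.60 Z2.88
G1 X-3.24 Y-1.18 E0.1901
G1 X-2.21 Y-2.64 E0.3803
G1 X-0.60 Y-3.39 E0.5693
G1 X1.18 Y-3.24 E0.7594
G1 X2.64 Y-2.21 E0.9496
G1 X3.39 Y-0.60 E1.1387
G1 X3.24 Y1.18 E1.3288
G1 X2.21 Y2.64 E1.5189
G1 X0.60 Y3.39 E1.7080
G1 X-1.18 Y3.24 E1.8981
G1 X-2.64 Y2.21 E2.0883
G1 X-3.39 Y0.60 E2.2773

At z = 2.88 mm: the sphere: section is a regular 12-gon, circumradius = √(r²−h²) = √(3.5²−0.62²) = 3.445; (whole slice rotated 50° about Z — lengths, areas and connectivity unchanged). The outline is a single polygon with 12 vertices. Extrusion per mm of travel: 0.8 × 0.32 / (π × 0.875²) = 0.106432. Accumulating E over each segment gives final E = 2.2773.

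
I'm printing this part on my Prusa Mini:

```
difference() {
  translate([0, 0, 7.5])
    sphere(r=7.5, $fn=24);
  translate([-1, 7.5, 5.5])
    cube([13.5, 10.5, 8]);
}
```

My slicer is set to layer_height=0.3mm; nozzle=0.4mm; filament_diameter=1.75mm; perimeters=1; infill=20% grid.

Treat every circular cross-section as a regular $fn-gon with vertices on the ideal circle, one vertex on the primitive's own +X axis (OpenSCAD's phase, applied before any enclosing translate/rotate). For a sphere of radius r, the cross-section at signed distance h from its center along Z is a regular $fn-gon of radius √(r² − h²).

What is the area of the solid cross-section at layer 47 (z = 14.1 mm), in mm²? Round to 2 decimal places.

At z = 14.1 mm: the sphere: section is a regular 24-gon, circumradius = √(r²−h²) = √(7.5²−6.6²) = 3.562 (area = (24/2)·3.562²·sin(360°/24) = 39.41 mm²); the cube at (-1, 7.5) is absent (z outside [5.5, 13.5]); After the difference (first − rest): none of the subtracted shapes is present at this height, so the r=7.5 sphere is unchanged — area = 39.41 mm². Overall, the cross-section is a single solid region. Net area = 39.41 mm².

39.41 mm²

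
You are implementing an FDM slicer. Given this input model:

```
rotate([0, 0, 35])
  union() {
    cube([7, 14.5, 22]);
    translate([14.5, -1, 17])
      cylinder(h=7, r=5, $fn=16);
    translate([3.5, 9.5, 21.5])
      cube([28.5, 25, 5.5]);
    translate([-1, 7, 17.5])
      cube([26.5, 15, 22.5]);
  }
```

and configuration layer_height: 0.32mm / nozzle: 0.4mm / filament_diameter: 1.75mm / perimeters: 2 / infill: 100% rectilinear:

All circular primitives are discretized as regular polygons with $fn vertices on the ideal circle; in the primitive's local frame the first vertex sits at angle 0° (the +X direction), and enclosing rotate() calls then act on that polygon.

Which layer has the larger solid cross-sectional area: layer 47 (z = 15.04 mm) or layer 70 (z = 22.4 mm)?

Layer 47 (z = 15.04): the cube is present — its section is the full 7×14.5 rectangle (area 101.50 mm²); the cylinder at (14.5, -1) is not intersected at this z (z outside [17, 24]); the cube at (3.5, 9.5) is not intersected at this z (z outside [21.5, 27]); the cube at (-1, 7) does not reach this height (z outside [17.5, 40]); Merging all regions: only the 7×14.5 cube is present, so the union is just that shape — area = 101.50 mm²; (whole slice rotated 35° about Z — lengths, areas and connectivity unchanged). So its area = 101.50 mm². Layer 70 (z = 22.4): the cube is not intersected at this z (z outside [0, 22]); the cylinder at (14.5, -1): section is a regular 16-gon, circumradius r=5 (area = (16/2)·5.000²·sin(360°/16) = 76.54 mm²); the cube at (3.5, 9.5) (footprint 28.5×25) is included at this height (area 712.50 mm²); the cube at (-1, 7) (footprint 26.5×15) is included at this height (area 397.50 mm²); Merging all regions: the regions partially overlap — summed areas 1186.54 mm² minus the doubly-counted overlap 275.00 mm² gives 911.54 mm² — area = 911.54 mm²; (whole slice rotated 35° about Z — lengths, areas and connectivity unchanged). So its area = 911.54 mm². Layer 70 is larger (911.54 vs 101.50 mm²).

layer 70 (z = 22.4 mm)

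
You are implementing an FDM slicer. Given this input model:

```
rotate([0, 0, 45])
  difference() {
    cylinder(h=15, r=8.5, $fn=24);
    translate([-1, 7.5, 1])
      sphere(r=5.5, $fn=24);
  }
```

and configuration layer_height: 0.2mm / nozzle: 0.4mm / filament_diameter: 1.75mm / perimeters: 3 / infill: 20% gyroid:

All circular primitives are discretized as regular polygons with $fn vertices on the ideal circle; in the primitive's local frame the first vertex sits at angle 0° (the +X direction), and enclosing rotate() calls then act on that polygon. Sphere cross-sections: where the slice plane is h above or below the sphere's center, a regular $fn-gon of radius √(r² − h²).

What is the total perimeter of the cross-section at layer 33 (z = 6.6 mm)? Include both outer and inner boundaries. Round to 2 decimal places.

At z = 6.6 mm: the r=8.5 cylinder gives a regular 24-gon of circumradius 8.5 (constant along its height) (perimeter = 2·24·8.500·sin(180°/24) = 53.25 mm); the sphere at (-1, 7.5) is not intersected at this z (|z−center|=5.600 > r=5.5); Subtracting the remaining from the first: none of the subtracted shapes is present at this height, so the r=8.5 cylinder is unchanged — boundary = 53.25 mm; (rotated 45° about Z; rotation is an isometry so areas/perimeters/island counts are preserved). Overall, the cross-section is a single solid region. Total boundary length (outer) = 53.25 mm.

53.25 mm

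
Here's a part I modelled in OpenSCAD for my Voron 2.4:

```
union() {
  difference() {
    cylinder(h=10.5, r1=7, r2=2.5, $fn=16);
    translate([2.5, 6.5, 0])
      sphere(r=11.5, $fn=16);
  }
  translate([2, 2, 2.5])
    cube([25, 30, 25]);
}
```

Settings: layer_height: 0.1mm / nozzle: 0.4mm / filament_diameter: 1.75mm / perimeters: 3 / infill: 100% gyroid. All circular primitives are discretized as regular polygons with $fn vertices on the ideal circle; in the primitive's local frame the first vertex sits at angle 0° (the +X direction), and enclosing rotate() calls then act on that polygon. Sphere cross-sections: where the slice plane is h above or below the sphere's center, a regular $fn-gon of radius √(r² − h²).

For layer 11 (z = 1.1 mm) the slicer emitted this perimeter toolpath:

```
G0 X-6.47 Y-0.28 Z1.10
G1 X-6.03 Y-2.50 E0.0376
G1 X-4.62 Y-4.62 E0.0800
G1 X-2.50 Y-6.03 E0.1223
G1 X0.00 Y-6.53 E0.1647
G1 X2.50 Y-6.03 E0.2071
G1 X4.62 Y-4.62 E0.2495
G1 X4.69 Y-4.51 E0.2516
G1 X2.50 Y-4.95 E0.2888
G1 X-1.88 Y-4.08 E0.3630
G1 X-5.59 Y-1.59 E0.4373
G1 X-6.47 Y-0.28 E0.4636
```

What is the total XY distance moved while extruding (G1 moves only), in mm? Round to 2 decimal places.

Sum the Euclidean lengths of each G1 segment: total = 27.88 mm.

27.88 mm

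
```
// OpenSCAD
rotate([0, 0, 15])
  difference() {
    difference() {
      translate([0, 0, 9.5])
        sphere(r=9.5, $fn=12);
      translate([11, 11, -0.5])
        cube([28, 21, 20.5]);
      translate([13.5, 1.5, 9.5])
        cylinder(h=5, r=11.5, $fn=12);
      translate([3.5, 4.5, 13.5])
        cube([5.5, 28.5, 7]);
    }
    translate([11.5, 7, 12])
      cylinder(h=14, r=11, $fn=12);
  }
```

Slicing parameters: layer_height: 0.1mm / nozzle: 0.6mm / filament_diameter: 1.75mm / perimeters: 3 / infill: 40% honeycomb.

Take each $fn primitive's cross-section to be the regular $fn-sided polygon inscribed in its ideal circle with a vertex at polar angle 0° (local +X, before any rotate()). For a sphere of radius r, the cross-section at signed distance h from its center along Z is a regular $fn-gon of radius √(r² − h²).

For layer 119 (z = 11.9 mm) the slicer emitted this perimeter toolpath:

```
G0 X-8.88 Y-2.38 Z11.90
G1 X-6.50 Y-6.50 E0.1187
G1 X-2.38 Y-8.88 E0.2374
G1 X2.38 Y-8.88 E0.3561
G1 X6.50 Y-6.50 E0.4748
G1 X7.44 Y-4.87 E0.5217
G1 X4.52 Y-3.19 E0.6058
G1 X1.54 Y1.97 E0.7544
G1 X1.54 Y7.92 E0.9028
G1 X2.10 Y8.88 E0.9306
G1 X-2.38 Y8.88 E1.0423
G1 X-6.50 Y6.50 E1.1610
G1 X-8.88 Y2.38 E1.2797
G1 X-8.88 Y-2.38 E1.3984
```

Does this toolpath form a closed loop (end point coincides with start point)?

yes

Start point (G0): (-8.88, -2.38). End point (last G1): the path returns to the start — closed.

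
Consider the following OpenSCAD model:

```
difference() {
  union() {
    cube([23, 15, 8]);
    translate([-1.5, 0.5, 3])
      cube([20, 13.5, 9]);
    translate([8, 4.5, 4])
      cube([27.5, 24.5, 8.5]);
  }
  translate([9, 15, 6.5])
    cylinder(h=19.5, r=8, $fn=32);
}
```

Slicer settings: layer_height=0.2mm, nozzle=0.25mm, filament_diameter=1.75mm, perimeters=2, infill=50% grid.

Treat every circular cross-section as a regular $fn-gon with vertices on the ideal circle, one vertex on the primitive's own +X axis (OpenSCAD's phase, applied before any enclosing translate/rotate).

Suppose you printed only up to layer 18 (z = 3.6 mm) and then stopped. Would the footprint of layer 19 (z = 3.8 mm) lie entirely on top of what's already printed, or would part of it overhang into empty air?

entirely on top

Compare the two slices. At z = 3.6: the cube (footprint 23×15) is included at this height (area 345.00 mm²); the cube at (-1.5, 0.5) is present — its section is the full 20×13.5 rectangle (area 270.00 mm²); the cube at (8, 4.5) is absent (z outside [4, 12.5]); Combining (union): the regions partially overlap — summed areas 615.00 mm² minus the doubly-counted overlap 249.75 mm² gives 365.25 mm² — area = 365.25 mm²; the cylinder at (9, 15) is absent (z outside [6.5, 26]); Taking the first minus the rest: none of the subtracted shapes is present at this height, so that combined region is unchanged — area = 365.25 mm². At z = 3.8: the 23×15 cube contributes its full rectangle (area 345.00 mm²); the cube at (-1.5, 0.5) (footprint 20×13.5) is included at this height (area 270.00 mm²); the cube at (8, 4.5) is absent (z outside [4, 12.5]); Taking the union: the regions partially overlap — summed areas 615.00 mm² minus the doubly-counted overlap 249.75 mm² gives 365.25 mm² — area = 365.25 mm²; the cylinder at (9, 15) is not intersected at this z (z outside [6.5, 26]); After the difference (first − rest): none of the subtracted shapes is present at this height, so the result so far is unchanged — area = 365.25 mm². Checking containment: the cross-section at z = 3.8 is a subset of the cross-section at z = 3.6.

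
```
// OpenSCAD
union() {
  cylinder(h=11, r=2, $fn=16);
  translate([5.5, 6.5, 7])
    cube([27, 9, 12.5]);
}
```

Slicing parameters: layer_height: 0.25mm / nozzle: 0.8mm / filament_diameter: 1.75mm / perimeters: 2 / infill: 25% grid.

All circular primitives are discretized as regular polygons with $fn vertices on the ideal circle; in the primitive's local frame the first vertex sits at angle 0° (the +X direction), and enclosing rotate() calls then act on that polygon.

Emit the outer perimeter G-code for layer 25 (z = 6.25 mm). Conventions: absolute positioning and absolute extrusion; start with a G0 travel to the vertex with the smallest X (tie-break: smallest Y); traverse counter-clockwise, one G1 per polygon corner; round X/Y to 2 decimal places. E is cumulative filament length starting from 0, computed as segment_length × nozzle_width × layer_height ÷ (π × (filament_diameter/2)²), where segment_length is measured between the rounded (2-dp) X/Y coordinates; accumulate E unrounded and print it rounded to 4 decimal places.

At z = 6.25 mm: the cylinder: section is a regular 16-gon, circumradius r=2; the cube at (5.5, 6.5) does not reach this height (z outside [7, 19.5]); Combining (union): only the r=2 cylinder is present, so the union is just that shape — 1 connected region. The outline is a single polygon with 16 vertices. Extrusion per mm of travel: 0.8 × 0.25 / (π × 0.875²) = 0.083150. Accumulating E over each segment gives final E = 1.0385.

G0 X-2.00 Y0.00 Z6.25
G1 X-1.85 Y-0.77 E0.0652
G1 X-1.41 Y-1.41 E0.1298
G1 X-0.77 Y-1.85 E0.1944
G1 X0.00 Y-2.00 E0.2596
G1 X0.77 Y-1.85 E0.3248
G1 X1.41 Y-1.41 E0.3894
G1 X1.85 Y-0.77 E0.4540
G1 X2.00 Y0.00 E0.5192
G1 X1.85 Y0.77 E0.5845
G1 X1.41 Y1.41 E0.6490
G1 X0.77 Y1.85 E0.7136
G1 X0.00 Y2.00 E0.7789
G1 X-0.77 Y1.85 E0.8441
G1 X-1.41 Y1.41 E0.9087
G1 X-1.85 Y0.77 E0.9732
G1 X-2.00 Y0.00 E1.0385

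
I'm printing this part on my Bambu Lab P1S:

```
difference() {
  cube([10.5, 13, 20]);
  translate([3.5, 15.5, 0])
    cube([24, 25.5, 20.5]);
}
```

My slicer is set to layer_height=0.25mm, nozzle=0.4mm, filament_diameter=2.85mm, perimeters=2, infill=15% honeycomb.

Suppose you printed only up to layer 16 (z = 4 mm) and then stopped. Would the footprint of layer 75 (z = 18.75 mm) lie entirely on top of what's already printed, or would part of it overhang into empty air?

Compare the two slices. At z = 4: the 10.5×13 cube contributes its full rectangle (area 136.50 mm²); the 24×25.5 cube at (3.5, 15.5) contributes its full rectangle (area 612.00 mm²); Taking the first minus the rest: starting from the 10.5×13 cube (136.50 mm²), the 24×25.5 cube at (3.5, 15.5) misses the remaining region (no effect) — area = 136.50 mm². At z = 18.75: the cube is present — its section is the full 10.5×13 rectangle (area 136.50 mm²); the cube at (3.5, 15.5) (footprint 24×25.5) is included at this height (area 612.00 mm²); Taking the first minus the rest: starting from the 10.5×13 cube (136.50 mm²), the 24×25.5 cube at (3.5, 15.5) misses the remaining region (no effect) — area = 136.50 mm². Checking containment: the cross-section at z = 18.75 is a subset of the cross-section at z = 4.

entirely on top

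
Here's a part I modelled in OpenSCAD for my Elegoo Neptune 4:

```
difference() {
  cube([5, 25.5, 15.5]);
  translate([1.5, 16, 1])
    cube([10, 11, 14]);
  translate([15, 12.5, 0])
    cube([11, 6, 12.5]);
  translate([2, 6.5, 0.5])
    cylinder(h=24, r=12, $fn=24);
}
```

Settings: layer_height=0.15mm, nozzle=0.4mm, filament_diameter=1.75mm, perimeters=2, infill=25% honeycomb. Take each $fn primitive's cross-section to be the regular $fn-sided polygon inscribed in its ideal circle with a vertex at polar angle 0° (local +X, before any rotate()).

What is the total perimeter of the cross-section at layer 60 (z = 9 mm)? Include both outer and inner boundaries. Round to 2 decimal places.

17.34 mm

At z = 9 mm: the cube (footprint 5×25.5) is included at this height (perimeter 61.00 mm); the cube at (1.5, 16) is present — its section is the full 10×11 rectangle (perimeter 42.00 mm); the cube at (15, 12.5) is present — its section is the full 11×6 rectangle (perimeter 34.00 mm); the r=12 cylinder at (2, 6.5) gives a regular 24-gon of circumradius 12 (constant along its height) (perimeter = 2·24·12.000·sin(180°/24) = 75.18 mm); Subtracting the remaining from the first: starting from the 5×25.5 cube, the 10×11 cube at (1.5, 16) partially overlaps it — only the 33.25 mm² overlap (of its 110.00 mm²) is removed, clipping the outline; the 11×6 cube at (15, 12.5) misses the remaining region (no effect); the r=12 cylinder at (2, 6.5) partially overlaps it — only the 83.50 mm² overlap (of its 447.24 mm²) is removed, clipping the outline — boundary = 17.34 mm. Overall, the cross-section is a single solid region. Total boundary length (outer) = 17.34 mm.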